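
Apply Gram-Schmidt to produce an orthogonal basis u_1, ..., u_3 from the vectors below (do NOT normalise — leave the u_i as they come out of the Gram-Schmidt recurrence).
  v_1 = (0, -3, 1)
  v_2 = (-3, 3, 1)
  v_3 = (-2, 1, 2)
Orthogonal basis:
  u_1 = (0, -3, 1)
  u_2 = (-3, 3/5, 9/5)
  u_3 = (3/7, 3/14, 9/14)

Apply the Gram-Schmidt recurrence
  u_1 = v_1
  u_i = v_i − Σ_{j<i} ((v_i · u_j) / (u_j · u_j)) · u_j.

Step by step this gives:
  u_1 = (0, -3, 1)
  u_2 = (-3, 3/5, 9/5)
  u_3 = (3/7, 3/14, 9/14)

Orthogonality check:
  u_2 · u_1 = 0 (should be 0)
  u_3 · u_1 = 0 (should be 0)
  u_3 · u_2 = 0 (should be 0)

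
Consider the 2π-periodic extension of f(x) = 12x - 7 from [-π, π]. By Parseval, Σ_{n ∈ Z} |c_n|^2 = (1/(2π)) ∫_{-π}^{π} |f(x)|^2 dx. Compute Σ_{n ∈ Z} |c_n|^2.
Σ |c_n|^2 = 48π^2 + 49

Expand and integrate term by term over [-π, π]:
  ∫ (12x)^2 dx = 144·(2π^3/3); ∫ 2·12·(-7)·x dx = 0 (odd integrand); ∫ (-7)^2 dx = 49·2π.
So (1/(2π)) ∫_{-π}^{π} (12x - 7)^2 dx = 144π^2/3 + 49 = 48π^2 + 49.
Parseval ⇒ Σ |c_n|^2 = 48π^2 + 49.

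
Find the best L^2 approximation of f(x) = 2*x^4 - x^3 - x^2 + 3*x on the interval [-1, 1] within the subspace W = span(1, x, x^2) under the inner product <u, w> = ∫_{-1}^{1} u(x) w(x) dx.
g(x) = 5*x^2/7 + 12*x/5 - 6/35

The best approximation g ∈ W is the orthogonal projection of f onto W. Writing g = a_0 + a_1 x + a_2 x^2, the coefficients solve the normal equations G · a = b where
  G_{ij} = <φ_i, φ_j> and b_i = <f, φ_i>, with φ_0 = 1, φ_1 = x, φ_2 = x^2.
G =
  [2, 0, 2/3]
  [0, 2/3, 0]
  [2/3, 0, 2/5],
b = (2/15, 8/5, 6/35).
Solving gives a_0 = -6/35, a_1 = 12/5, a_2 = 5/7, so
  g(x) = 5*x^2/7 + 12*x/5 - 6/35.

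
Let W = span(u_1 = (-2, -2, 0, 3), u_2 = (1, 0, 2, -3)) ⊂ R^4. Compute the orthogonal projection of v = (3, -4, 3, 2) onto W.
proj_W(v) = (-151/117, -290/117, 278/117, 2/13)

Set up U = [u_1 | ... | u_2] ∈ R^(4×2). The projector onto W = col(U) is P = U (U^T U)^(-1) U^T.
Compute U^T U =
  [17, -11]
  [-11, 14],
and U^T v = (8, 3).
Solve U^T U · c = U^T v for the coefficients: c = (145/117, 139/117). The projection is proj_W(v) = U c.
Check: (v - proj_W(v)) · u_1 = 0  (should be 0).
Check: (v - proj_W(v)) · u_2 = 0  (should be 0).
Result: proj_W(v) = (-151/117, -290/117, 278/117, 2/13).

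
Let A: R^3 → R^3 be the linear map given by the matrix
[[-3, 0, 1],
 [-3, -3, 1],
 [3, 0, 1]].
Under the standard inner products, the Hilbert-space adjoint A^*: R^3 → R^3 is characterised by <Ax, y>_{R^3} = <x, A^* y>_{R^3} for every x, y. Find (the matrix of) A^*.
A^* = A^T =
[[-3, -3, 3],
 [0, -3, 0],
 [1, 1, 1]]

For real matrices with standard dot products, the defining identity <Ax, y> = <x, A^* y> gives (Ax)^T y = x^T (A^*) y, i.e. x^T A^T y = x^T (A^*) y. Since this holds for all x, y, we must have A^* = A^T. Therefore
A^* =
[[-3, -3, 3],
 [0, -3, 0],
 [1, 1, 1]].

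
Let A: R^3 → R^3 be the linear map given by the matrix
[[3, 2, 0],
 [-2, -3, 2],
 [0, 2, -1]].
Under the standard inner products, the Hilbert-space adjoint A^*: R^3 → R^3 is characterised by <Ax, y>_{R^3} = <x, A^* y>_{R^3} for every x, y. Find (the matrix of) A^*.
A^* = A^T =
[[3, -2, 0],
 [2, -3, 2],
 [0, 2, -1]]

For real matrices with standard dot products, the defining identity <Ax, y> = <x, A^* y> gives (Ax)^T y = x^T (A^*) y, i.e. x^T A^T y = x^T (A^*) y. Since this holds for all x, y, we must have A^* = A^T. Therefore
A^* =
[[3, -2, 0],
 [2, -3, 2],
 [0, 2, -1]].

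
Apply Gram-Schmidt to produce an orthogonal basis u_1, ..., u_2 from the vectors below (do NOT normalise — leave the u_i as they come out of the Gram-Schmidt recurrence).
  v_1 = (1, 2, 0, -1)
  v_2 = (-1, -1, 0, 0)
Orthogonal basis:
  u_1 = (1, 2, 0, -1)
  u_2 = (-1/2, 0, 0, -1/2)

Apply the Gram-Schmidt recurrence
  u_1 = v_1
  u_i = v_i − Σ_{j<i} ((v_i · u_j) / (u_j · u_j)) · u_j.

Step by step this gives:
  u_1 = (1, 2, 0, -1)
  u_2 = (-1/2, 0, 0, -1/2)

Orthogonality check:
  u_2 · u_1 = 0 (should be 0)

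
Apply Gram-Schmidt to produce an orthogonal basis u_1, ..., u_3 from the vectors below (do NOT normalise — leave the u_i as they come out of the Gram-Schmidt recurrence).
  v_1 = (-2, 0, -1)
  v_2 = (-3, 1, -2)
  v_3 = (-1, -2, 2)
Orthogonal basis:
  u_1 = (-2, 0, -1)
  u_2 = (1/5, 1, -2/5)
  u_3 = (-1/2, 1/2, 1)

Apply the Gram-Schmidt recurrence
  u_1 = v_1
  u_i = v_i − Σ_{j<i} ((v_i · u_j) / (u_j · u_j)) · u_j.

Step by step this gives:
  u_1 = (-2, 0, -1)
  u_2 = (1/5, 1, -2/5)
  u_3 = (-1/2, 1/2, 1)

Orthogonality check:
  u_2 · u_1 = 0 (should be 0)
  u_3 · u_1 = 0 (should be 0)
  u_3 · u_2 = 0 (should be 0)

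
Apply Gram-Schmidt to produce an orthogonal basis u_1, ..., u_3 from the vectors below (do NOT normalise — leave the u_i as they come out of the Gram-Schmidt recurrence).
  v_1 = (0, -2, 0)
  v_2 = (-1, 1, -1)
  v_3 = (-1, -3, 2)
Orthogonal basis:
  u_1 = (0, -2, 0)
  u_2 = (-1, 0, -1)
  u_3 = (-3/2, 0, 3/2)

Apply the Gram-Schmidt recurrence
  u_1 = v_1
  u_i = v_i − Σ_{j<i} ((v_i · u_j) / (u_j · u_j)) · u_j.

Step by step this gives:
  u_1 = (0, -2, 0)
  u_2 = (-1, 0, -1)
  u_3 = (-3/2, 0, 3/2)

Orthogonality check:
  u_2 · u_1 = 0 (should be 0)
  u_3 · u_1 = 0 (should be 0)
  u_3 · u_2 = 0 (should be 0)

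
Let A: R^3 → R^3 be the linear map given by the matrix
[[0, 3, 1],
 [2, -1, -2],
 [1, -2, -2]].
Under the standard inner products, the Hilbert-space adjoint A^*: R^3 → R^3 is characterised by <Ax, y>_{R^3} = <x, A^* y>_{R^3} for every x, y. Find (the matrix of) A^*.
A^* = A^T =
[[0, 2, 1],
 [3, -1, -2],
 [1, -2, -2]]

For real matrices with standard dot products, the defining identity <Ax, y> = <x, A^* y> gives (Ax)^T y = x^T (A^*) y, i.e. x^T A^T y = x^T (A^*) y. Since this holds for all x, y, we must have A^* = A^T. Therefore
A^* =
[[0, 2, 1],
 [3, -1, -2],
 [1, -2, -2]].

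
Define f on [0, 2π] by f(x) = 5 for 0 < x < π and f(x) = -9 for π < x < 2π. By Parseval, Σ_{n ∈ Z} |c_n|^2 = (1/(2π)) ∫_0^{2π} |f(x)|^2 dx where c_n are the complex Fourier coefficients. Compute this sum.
Σ |c_n|^2 = 53

Parseval equates the L^2 energy of f (normalised by 1/(2π)) with the ℓ^2 sum of its Fourier coefficients: (1/(2π)) ∫_0^{2π} |f|^2 = Σ |c_n|^2.
Compute the left side: (1/(2π)) [∫_0^π 5^2 dx + ∫_π^{2π} (-9)^2 dx] = (1/(2π)) · (25π + 81π) = (25 + 81)/2 = 53.
So Σ_{n ∈ Z} |c_n|^2 = 53.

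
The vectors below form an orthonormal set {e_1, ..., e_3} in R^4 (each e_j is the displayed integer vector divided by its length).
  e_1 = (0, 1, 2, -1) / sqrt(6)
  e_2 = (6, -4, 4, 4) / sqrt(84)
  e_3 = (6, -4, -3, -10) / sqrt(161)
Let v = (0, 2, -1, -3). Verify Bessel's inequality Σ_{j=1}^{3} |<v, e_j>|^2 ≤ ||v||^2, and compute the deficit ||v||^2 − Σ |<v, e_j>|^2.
Σ |<v, e_j>|^2 = 563/46; ||v||^2 = 14; deficit = 81/46

Write each e_j = u_j / sqrt(<u_j, u_j>) where u_j is the displayed integer vector. Then <v, e_j> = <v, u_j> / sqrt(<u_j, u_j>), so |<v, e_j>|^2 = <v, u_j>^2 / <u_j, u_j>.
Coefficients: <v, e_1> = 3/sqrt(6), <v, e_2> = -24/sqrt(84), <v, e_3> = 25/sqrt(161).
Square and sum: Σ |<v, e_j>|^2 = 563/46.
Compute ||v||^2 = v·v = 14.
Deficit = 14 − 563/46 = 81/46 ≥ 0, confirming Bessel's inequality. (The deficit equals ||v − Σ <v,e_j> e_j||^2, the squared distance from v to span{e_j}.)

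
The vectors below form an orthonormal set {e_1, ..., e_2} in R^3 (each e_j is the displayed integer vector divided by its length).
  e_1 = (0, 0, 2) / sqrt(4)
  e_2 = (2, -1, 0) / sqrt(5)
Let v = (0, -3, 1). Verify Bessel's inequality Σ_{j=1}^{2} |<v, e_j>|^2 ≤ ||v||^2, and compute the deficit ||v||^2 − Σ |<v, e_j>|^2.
Σ |<v, e_j>|^2 = 14/5; ||v||^2 = 10; deficit = 36/5

Write each e_j = u_j / sqrt(<u_j, u_j>) where u_j is the displayed integer vector. Then <v, e_j> = <v, u_j> / sqrt(<u_j, u_j>), so |<v, e_j>|^2 = <v, u_j>^2 / <u_j, u_j>.
Coefficients: <v, e_1> = 2/sqrt(4), <v, e_2> = 3/sqrt(5).
Square and sum: Σ |<v, e_j>|^2 = 14/5.
Compute ||v||^2 = v·v = 10.
Deficit = 10 − 14/5 = 36/5 ≥ 0, confirming Bessel's inequality. (The deficit equals ||v − Σ <v,e_j> e_j||^2, the squared distance from v to span{e_j}.)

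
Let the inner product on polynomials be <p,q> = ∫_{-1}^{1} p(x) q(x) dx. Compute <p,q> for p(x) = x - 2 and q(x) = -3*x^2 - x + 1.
<p,q> = -2/3

Expand the product: p(x)·q(x) = -3*x^3 + 5*x^2 + 3*x - 2.
∫_{-1}^{1} of each monomial x^k gives [2/(k+1) if k even, 0 if k odd]. Integrating term-by-term (or equivalently evaluating the antiderivative F(x) = -3*x^4/4 + 5*x^3/3 + 3*x^2/2 - 2*x at the endpoints):
  F(1) − F(−1) = 5/12 − (13/12) = -2/3.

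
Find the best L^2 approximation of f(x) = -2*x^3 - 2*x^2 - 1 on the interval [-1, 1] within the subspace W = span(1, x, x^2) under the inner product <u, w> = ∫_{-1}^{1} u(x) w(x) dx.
g(x) = -2*x^2 - 6*x/5 - 1

The best approximation g ∈ W is the orthogonal projection of f onto W. Writing g = a_0 + a_1 x + a_2 x^2, the coefficients solve the normal equations G · a = b where
  G_{ij} = <φ_i, φ_j> and b_i = <f, φ_i>, with φ_0 = 1, φ_1 = x, φ_2 = x^2.
G =
  [2, 0, 2/3]
  [0, 2/3, 0]
  [2/3, 0, 2/5],
b = (-10/3, -4/5, -22/15).
Solving gives a_0 = -1, a_1 = -6/5, a_2 = -2, so
  g(x) = -2*x^2 - 6*x/5 - 1.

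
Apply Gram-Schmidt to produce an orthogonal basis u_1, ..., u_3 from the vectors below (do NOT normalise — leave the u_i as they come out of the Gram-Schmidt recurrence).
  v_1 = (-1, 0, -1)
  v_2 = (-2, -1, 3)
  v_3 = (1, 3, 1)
Orthogonal basis:
  u_1 = (-1, 0, -1)
  u_2 = (-5/2, -1, 5/2)
  u_3 = (-5/9, 25/9, 5/9)

Apply the Gram-Schmidt recurrence
  u_1 = v_1
  u_i = v_i − Σ_{j<i} ((v_i · u_j) / (u_j · u_j)) · u_j.

Step by step this gives:
  u_1 = (-1, 0, -1)
  u_2 = (-5/2, -1, 5/2)
  u_3 = (-5/9, 25/9, 5/9)

Orthogonality check:
  u_2 · u_1 = 0 (should be 0)
  u_3 · u_1 = 0 (should be 0)
  u_3 · u_2 = 0 (should be 0)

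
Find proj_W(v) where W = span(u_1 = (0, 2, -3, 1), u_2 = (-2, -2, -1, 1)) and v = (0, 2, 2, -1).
proj_W(v) = (7/5, 34/35, 47/35, -32/35)

Set up U = [u_1 | ... | u_2] ∈ R^(4×2). The projector onto W = col(U) is P = U (U^T U)^(-1) U^T.
Compute U^T U =
  [14, 0]
  [0, 10],
and U^T v = (-3, -7).
Solve U^T U · c = U^T v for the coefficients: c = (-3/14, -7/10). The projection is proj_W(v) = U c.
Check: (v - proj_W(v)) · u_1 = 0  (should be 0).
Check: (v - proj_W(v)) · u_2 = 0  (should be 0).
Result: proj_W(v) = (7/5, 34/35, 47/35, -32/35).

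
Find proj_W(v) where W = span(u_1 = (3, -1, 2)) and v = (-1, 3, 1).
proj_W(v) = (-6/7, 2/7, -4/7)

Set up U = [u_1 | ... | u_1] ∈ R^(3×1). The projector onto W = col(U) is P = U (U^T U)^(-1) U^T.
Compute U^T U =
  [14],
and U^T v = (-4).
Solve U^T U · c = U^T v for the coefficients: c = (-2/7). The projection is proj_W(v) = U c.
Check: (v - proj_W(v)) · u_1 = 0  (should be 0).
Result: proj_W(v) = (-6/7, 2/7, -4/7).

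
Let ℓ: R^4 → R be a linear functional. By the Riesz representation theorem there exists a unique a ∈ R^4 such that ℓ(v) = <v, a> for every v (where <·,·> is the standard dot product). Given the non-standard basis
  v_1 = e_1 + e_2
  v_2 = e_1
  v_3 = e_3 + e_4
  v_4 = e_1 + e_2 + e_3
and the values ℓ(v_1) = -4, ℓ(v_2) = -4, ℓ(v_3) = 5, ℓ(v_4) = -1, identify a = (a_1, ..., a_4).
a = (-4, 0, 3, 2)

Write a = (a_1, ..., a_4) in the standard basis. For each basis vector v_i, ℓ(v_i) = <v_i, a> is a linear equation in the a_j's. Collect the n equations into a matrix system V a = ℓ, where row i of V is v_i (expressed in the standard basis). Since V is invertible (lower-triangular with 1s on the diagonal, up to permutation), solve by back-substitution:
  V =
[[1, 1, 0, 0],
 [1, 0, 0, 0],
 [0, 0, 1, 1],
 [1, 1, 1, 0]]
  V a = (-4, -4, 5, -1)
Solving gives a = (-4, 0, 3, 2).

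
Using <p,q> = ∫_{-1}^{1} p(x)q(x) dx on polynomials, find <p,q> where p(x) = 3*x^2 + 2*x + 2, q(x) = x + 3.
<p,q> = 58/3

Expand the product: p(x)·q(x) = 3*x^3 + 11*x^2 + 8*x + 6.
∫_{-1}^{1} of each monomial x^k gives [2/(k+1) if k even, 0 if k odd]. Integrating term-by-term (or equivalently evaluating the antiderivative F(x) = 3*x^4/4 + 11*x^3/3 + 4*x^2 + 6*x at the endpoints):
  F(1) − F(−1) = 173/12 − (-59/12) = 58/3.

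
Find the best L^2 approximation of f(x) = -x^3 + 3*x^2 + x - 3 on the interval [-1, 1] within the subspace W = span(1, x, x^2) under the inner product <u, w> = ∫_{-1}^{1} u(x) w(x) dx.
g(x) = 3*x^2 + 2*x/5 - 3

The best approximation g ∈ W is the orthogonal projection of f onto W. Writing g = a_0 + a_1 x + a_2 x^2, the coefficients solve the normal equations G · a = b where
  G_{ij} = <φ_i, φ_j> and b_i = <f, φ_i>, with φ_0 = 1, φ_1 = x, φ_2 = x^2.
G =
  [2, 0, 2/3]
  [0, 2/3, 0]
  [2/3, 0, 2/5],
b = (-4, 4/15, -4/5).
Solving gives a_0 = -3, a_1 = 2/5, a_2 = 3, so
  g(x) = 3*x^2 + 2*x/5 - 3.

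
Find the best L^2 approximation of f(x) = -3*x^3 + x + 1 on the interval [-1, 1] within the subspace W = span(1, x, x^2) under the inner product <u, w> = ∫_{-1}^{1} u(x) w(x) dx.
g(x) = 1 - 4*x/5

The best approximation g ∈ W is the orthogonal projection of f onto W. Writing g = a_0 + a_1 x + a_2 x^2, the coefficients solve the normal equations G · a = b where
  G_{ij} = <φ_i, φ_j> and b_i = <f, φ_i>, with φ_0 = 1, φ_1 = x, φ_2 = x^2.
G =
  [2, 0, 2/3]
  [0, 2/3, 0]
  [2/3, 0, 2/5],
b = (2, -8/15, 2/3).
Solving gives a_0 = 1, a_1 = -4/5, a_2 = 0, so
  g(x) = 1 - 4*x/5.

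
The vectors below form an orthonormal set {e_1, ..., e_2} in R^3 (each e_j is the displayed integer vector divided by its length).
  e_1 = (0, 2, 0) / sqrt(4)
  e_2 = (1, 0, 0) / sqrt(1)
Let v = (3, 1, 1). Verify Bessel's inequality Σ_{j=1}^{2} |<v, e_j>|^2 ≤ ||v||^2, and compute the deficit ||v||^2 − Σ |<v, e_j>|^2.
Σ |<v, e_j>|^2 = 10; ||v||^2 = 11; deficit = 1

Write each e_j = u_j / sqrt(<u_j, u_j>) where u_j is the displayed integer vector. Then <v, e_j> = <v, u_j> / sqrt(<u_j, u_j>), so |<v, e_j>|^2 = <v, u_j>^2 / <u_j, u_j>.
Coefficients: <v, e_1> = 2/sqrt(4), <v, e_2> = 3/sqrt(1).
Square and sum: Σ |<v, e_j>|^2 = 10.
Compute ||v||^2 = v·v = 11.
Deficit = 11 − 10 = 1 ≥ 0, confirming Bessel's inequality. (The deficit equals ||v − Σ <v,e_j> e_j||^2, the squared distance from v to span{e_j}.)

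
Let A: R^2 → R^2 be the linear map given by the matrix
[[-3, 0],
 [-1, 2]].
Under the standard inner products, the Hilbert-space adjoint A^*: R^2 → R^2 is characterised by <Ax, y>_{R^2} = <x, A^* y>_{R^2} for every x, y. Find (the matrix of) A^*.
A^* = A^T =
[[-3, -1],
 [0, 2]]

For real matrices with standard dot products, the defining identity <Ax, y> = <x, A^* y> gives (Ax)^T y = x^T (A^*) y, i.e. x^T A^T y = x^T (A^*) y. Since this holds for all x, y, we must have A^* = A^T. Therefore
A^* =
[[-3, -1],
 [0, 2]].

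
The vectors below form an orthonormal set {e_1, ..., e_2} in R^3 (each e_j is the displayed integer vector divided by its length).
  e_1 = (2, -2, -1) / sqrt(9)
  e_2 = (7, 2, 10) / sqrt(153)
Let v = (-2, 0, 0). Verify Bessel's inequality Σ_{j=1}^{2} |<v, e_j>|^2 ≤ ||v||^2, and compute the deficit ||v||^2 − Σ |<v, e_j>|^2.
Σ |<v, e_j>|^2 = 52/17; ||v||^2 = 4; deficit = 16/17

Write each e_j = u_j / sqrt(<u_j, u_j>) where u_j is the displayed integer vector. Then <v, e_j> = <v, u_j> / sqrt(<u_j, u_j>), so |<v, e_j>|^2 = <v, u_j>^2 / <u_j, u_j>.
Coefficients: <v, e_1> = -4/sqrt(9), <v, e_2> = -14/sqrt(153).
Square and sum: Σ |<v, e_j>|^2 = 52/17.
Compute ||v||^2 = v·v = 4.
Deficit = 4 − 52/17 = 16/17 ≥ 0, confirming Bessel's inequality. (The deficit equals ||v − Σ <v,e_j> e_j||^2, the squared distance from v to span{e_j}.)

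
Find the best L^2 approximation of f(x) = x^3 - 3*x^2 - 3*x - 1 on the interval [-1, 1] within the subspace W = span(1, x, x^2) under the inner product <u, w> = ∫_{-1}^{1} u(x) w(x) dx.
g(x) = -3*x^2 - 12*x/5 - 1

The best approximation g ∈ W is the orthogonal projection of f onto W. Writing g = a_0 + a_1 x + a_2 x^2, the coefficients solve the normal equations G · a = b where
  G_{ij} = <φ_i, φ_j> and b_i = <f, φ_i>, with φ_0 = 1, φ_1 = x, φ_2 = x^2.
G =
  [2, 0, 2/3]
  [0, 2/3, 0]
  [2/3, 0, 2/5],
b = (-4, -8/5, -28/15).
Solving gives a_0 = -1, a_1 = -12/5, a_2 = -3, so
  g(x) = -3*x^2 - 12*x/5 - 1.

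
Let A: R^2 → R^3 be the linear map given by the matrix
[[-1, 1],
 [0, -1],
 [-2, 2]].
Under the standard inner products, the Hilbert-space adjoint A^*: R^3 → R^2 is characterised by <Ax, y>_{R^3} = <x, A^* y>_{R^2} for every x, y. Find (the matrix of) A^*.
A^* = A^T =
[[-1, 0, -2],
 [1, -1, 2]]

For real matrices with standard dot products, the defining identity <Ax, y> = <x, A^* y> gives (Ax)^T y = x^T (A^*) y, i.e. x^T A^T y = x^T (A^*) y. Since this holds for all x, y, we must have A^* = A^T. Therefore
A^* =
[[-1, 0, -2],
 [1, -1, 2]].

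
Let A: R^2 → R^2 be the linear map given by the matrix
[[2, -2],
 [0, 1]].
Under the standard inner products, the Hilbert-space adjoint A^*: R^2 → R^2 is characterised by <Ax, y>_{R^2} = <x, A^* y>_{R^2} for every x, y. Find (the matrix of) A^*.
A^* = A^T =
[[2, 0],
 [-2, 1]]

For real matrices with standard dot products, the defining identity <Ax, y> = <x, A^* y> gives (Ax)^T y = x^T (A^*) y, i.e. x^T A^T y = x^T (A^*) y. Since this holds for all x, y, we must have A^* = A^T. Therefore
A^* =
[[2, 0],
 [-2, 1]].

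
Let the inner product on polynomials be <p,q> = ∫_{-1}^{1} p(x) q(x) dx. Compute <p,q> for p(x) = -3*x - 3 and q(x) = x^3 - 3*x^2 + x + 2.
<p,q> = -46/5

Expand the product: p(x)·q(x) = -3*x^4 + 6*x^3 + 6*x^2 - 9*x - 6.
∫_{-1}^{1} of each monomial x^k gives [2/(k+1) if k even, 0 if k odd]. Integrating term-by-term (or equivalently evaluating the antiderivative F(x) = -3*x^5/5 + 3*x^4/2 + 2*x^3 - 9*x^2/2 - 6*x at the endpoints):
  F(1) − F(−1) = -38/5 − (8/5) = -46/5.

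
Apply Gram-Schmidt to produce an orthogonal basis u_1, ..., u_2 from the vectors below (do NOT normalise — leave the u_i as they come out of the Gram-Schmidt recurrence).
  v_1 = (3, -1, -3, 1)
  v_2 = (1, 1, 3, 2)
Orthogonal basis:
  u_1 = (3, -1, -3, 1)
  u_2 = (7/4, 3/4, 9/4, 9/4)

Apply the Gram-Schmidt recurrence
  u_1 = v_1
  u_i = v_i − Σ_{j<i} ((v_i · u_j) / (u_j · u_j)) · u_j.

Step by step this gives:
  u_1 = (3, -1, -3, 1)
  u_2 = (7/4, 3/4, 9/4, 9/4)

Orthogonality check:
  u_2 · u_1 = 0 (should be 0)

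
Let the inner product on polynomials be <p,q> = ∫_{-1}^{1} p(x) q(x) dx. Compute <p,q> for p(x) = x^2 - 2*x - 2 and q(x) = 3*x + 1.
<p,q> = -22/3

Expand the product: p(x)·q(x) = 3*x^3 - 5*x^2 - 8*x - 2.
∫_{-1}^{1} of each monomial x^k gives [2/(k+1) if k even, 0 if k odd]. Integrating term-by-term (or equivalently evaluating the antiderivative F(x) = 3*x^4/4 - 5*x^3/3 - 4*x^2 - 2*x at the endpoints):
  F(1) − F(−1) = -83/12 − (5/12) = -22/3.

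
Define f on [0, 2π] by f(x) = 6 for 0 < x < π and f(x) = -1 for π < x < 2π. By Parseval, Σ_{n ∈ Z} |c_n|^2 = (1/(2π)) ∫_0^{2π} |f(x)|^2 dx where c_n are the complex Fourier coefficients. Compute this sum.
Σ |c_n|^2 = 37/2

Parseval equates the L^2 energy of f (normalised by 1/(2π)) with the ℓ^2 sum of its Fourier coefficients: (1/(2π)) ∫_0^{2π} |f|^2 = Σ |c_n|^2.
Compute the left side: (1/(2π)) [∫_0^π 6^2 dx + ∫_π^{2π} (-1)^2 dx] = (1/(2π)) · (36π + 1π) = (36 + 1)/2 = 37/2.
So Σ_{n ∈ Z} |c_n|^2 = 37/2.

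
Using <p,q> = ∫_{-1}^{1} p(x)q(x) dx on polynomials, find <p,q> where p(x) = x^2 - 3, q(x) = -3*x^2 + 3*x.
<p,q> = 24/5

Expand the product: p(x)·q(x) = -3*x^4 + 3*x^3 + 9*x^2 - 9*x.
∫_{-1}^{1} of each monomial x^k gives [2/(k+1) if k even, 0 if k odd]. Integrating term-by-term (or equivalently evaluating the antiderivative F(x) = -3*x^5/5 + 3*x^4/4 + 3*x^3 - 9*x^2/2 at the endpoints):
  F(1) − F(−1) = -27/20 − (-123/20) = 24/5.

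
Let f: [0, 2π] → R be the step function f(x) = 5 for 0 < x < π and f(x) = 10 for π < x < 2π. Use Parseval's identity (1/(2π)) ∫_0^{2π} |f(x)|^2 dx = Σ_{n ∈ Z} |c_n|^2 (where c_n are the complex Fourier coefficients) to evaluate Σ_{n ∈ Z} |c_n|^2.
Σ |c_n|^2 = 125/2

Parseval equates the L^2 energy of f (normalised by 1/(2π)) with the ℓ^2 sum of its Fourier coefficients: (1/(2π)) ∫_0^{2π} |f|^2 = Σ |c_n|^2.
Compute the left side: (1/(2π)) [∫_0^π 5^2 dx + ∫_π^{2π} 10^2 dx] = (1/(2π)) · (25π + 100π) = (25 + 100)/2 = 125/2.
So Σ_{n ∈ Z} |c_n|^2 = 125/2.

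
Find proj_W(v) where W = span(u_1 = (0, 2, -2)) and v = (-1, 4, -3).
proj_W(v) = (0, 7/2, -7/2)

Set up U = [u_1 | ... | u_1] ∈ R^(3×1). The projector onto W = col(U) is P = U (U^T U)^(-1) U^T.
Compute U^T U =
  [8],
and U^T v = (14).
Solve U^T U · c = U^T v for the coefficients: c = (7/4). The projection is proj_W(v) = U c.
Check: (v - proj_W(v)) · u_1 = 0  (should be 0).
Result: proj_W(v) = (0, 7/2, -7/2).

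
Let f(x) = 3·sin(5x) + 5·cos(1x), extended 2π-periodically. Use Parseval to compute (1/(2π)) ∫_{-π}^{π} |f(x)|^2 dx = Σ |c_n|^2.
Σ |c_n|^2 = 17

Expand |f|^2 and use orthogonality of {sin(nx), cos(mx)} on [-π, π]:
  ∫_{-π}^{π} sin(nx)^2 dx = π, ∫ cos(mx)^2 dx = π, and cross terms integrate to 0.
So ∫_{-π}^{π} f(x)^2 dx = 3^2 · π + 5^2 · π = (9 + 25)π.
Divide by 2π: (9 + 25)/2 = 17.
By Parseval, this equals Σ |c_n|^2.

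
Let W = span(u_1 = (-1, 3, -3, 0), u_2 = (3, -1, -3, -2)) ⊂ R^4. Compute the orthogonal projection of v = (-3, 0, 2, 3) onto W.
proj_W(v) = (-291/107, 93/107, 297/107, 195/107)

Set up U = [u_1 | ... | u_2] ∈ R^(4×2). The projector onto W = col(U) is P = U (U^T U)^(-1) U^T.
Compute U^T U =
  [19, 3]
  [3, 23],
and U^T v = (-3, -21).
Solve U^T U · c = U^T v for the coefficients: c = (-3/214, -195/214). The projection is proj_W(v) = U c.
Check: (v - proj_W(v)) · u_1 = 0  (should be 0).
Check: (v - proj_W(v)) · u_2 = 0  (should be 0).
Result: proj_W(v) = (-291/107, 93/107, 297/107, 195/107).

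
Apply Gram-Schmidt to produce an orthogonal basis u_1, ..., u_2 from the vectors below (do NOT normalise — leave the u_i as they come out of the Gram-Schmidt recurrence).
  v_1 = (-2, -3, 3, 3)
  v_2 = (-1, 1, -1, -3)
Orthogonal basis:
  u_1 = (-2, -3, 3, 3)
  u_2 = (-57/31, -8/31, 8/31, -54/31)

Apply the Gram-Schmidt recurrence
  u_1 = v_1
  u_i = v_i − Σ_{j<i} ((v_i · u_j) / (u_j · u_j)) · u_j.

Step by step this gives:
  u_1 = (-2, -3, 3, 3)
  u_2 = (-57/31, -8/31, 8/31, -54/31)

Orthogonality check:
  u_2 · u_1 = 0 (should be 0)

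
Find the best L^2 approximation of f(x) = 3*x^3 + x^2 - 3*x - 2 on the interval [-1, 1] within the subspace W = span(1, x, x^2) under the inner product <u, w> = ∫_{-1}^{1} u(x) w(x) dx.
g(x) = x^2 - 6*x/5 - 2

The best approximation g ∈ W is the orthogonal projection of f onto W. Writing g = a_0 + a_1 x + a_2 x^2, the coefficients solve the normal equations G · a = b where
  G_{ij} = <φ_i, φ_j> and b_i = <f, φ_i>, with φ_0 = 1, φ_1 = x, φ_2 = x^2.
G =
  [2, 0, 2/3]
  [0, 2/3, 0]
  [2/3, 0, 2/5],
b = (-10/3, -4/5, -14/15).
Solving gives a_0 = -2, a_1 = -6/5, a_2 = 1, so
  g(x) = x^2 - 6*x/5 - 2.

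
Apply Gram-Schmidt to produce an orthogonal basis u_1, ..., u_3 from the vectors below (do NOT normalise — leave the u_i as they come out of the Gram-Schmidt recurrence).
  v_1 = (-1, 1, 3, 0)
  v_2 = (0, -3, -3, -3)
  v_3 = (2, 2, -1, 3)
Orthogonal basis:
  u_1 = (-1, 1, 3, 0)
  u_2 = (-12/11, -21/11, 3/11, -3)
  u_3 = (9/17, 3/17, 2/17, -5/17)

Apply the Gram-Schmidt recurrence
  u_1 = v_1
  u_i = v_i − Σ_{j<i} ((v_i · u_j) / (u_j · u_j)) · u_j.

Step by step this gives:
  u_1 = (-1, 1, 3, 0)
  u_2 = (-12/11, -21/11, 3/11, -3)
  u_3 = (9/17, 3/17, 2/17, -5/17)

Orthogonality check:
  u_2 · u_1 = 0 (should be 0)
  u_3 · u_1 = 0 (should be 0)
  u_3 · u_2 = 0 (should be 0)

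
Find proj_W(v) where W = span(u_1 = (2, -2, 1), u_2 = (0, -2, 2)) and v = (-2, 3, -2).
proj_W(v) = (-2, 3, -2)

Set up U = [u_1 | ... | u_2] ∈ R^(3×2). The projector onto W = col(U) is P = U (U^T U)^(-1) U^T.
Compute U^T U =
  [9, 6]
  [6, 8],
and U^T v = (-12, -10).
Solve U^T U · c = U^T v for the coefficients: c = (-1, -1/2). The projection is proj_W(v) = U c.
Check: (v - proj_W(v)) · u_1 = 0  (should be 0).
Check: (v - proj_W(v)) · u_2 = 0  (should be 0).
Result: proj_W(v) = (-2, 3, -2).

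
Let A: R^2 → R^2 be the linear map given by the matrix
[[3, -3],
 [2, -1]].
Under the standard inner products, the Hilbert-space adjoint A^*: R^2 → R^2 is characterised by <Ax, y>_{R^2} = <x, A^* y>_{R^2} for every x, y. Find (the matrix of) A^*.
A^* = A^T =
[[3, 2],
 [-3, -1]]

For real matrices with standard dot products, the defining identity <Ax, y> = <x, A^* y> gives (Ax)^T y = x^T (A^*) y, i.e. x^T A^T y = x^T (A^*) y. Since this holds for all x, y, we must have A^* = A^T. Therefore
A^* =
[[3, 2],
 [-3, -1]].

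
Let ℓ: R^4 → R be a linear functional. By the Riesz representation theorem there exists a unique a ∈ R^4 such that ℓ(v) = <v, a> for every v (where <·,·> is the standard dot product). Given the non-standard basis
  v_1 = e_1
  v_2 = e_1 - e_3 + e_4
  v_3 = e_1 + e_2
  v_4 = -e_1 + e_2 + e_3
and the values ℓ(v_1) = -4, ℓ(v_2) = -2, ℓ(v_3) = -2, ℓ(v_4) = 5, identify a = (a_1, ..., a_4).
a = (-4, 2, -1, 1)

Write a = (a_1, ..., a_4) in the standard basis. For each basis vector v_i, ℓ(v_i) = <v_i, a> is a linear equation in the a_j's. Collect the n equations into a matrix system V a = ℓ, where row i of V is v_i (expressed in the standard basis). Since V is invertible (lower-triangular with 1s on the diagonal, up to permutation), solve by back-substitution:
  V =
[[1, 0, 0, 0],
 [1, 0, -1, 1],
 [1, 1, 0, 0],
 [-1, 1, 1, 0]]
  V a = (-4, -2, -2, 5)
Solving gives a = (-4, 2, -1, 1).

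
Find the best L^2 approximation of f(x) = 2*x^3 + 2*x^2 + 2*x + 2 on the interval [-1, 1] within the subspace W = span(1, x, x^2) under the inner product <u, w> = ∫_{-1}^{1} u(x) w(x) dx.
g(x) = 2*x^2 + 16*x/5 + 2

The best approximation g ∈ W is the orthogonal projection of f onto W. Writing g = a_0 + a_1 x + a_2 x^2, the coefficients solve the normal equations G · a = b where
  G_{ij} = <φ_i, φ_j> and b_i = <f, φ_i>, with φ_0 = 1, φ_1 = x, φ_2 = x^2.
G =
  [2, 0, 2/3]
  [0, 2/3, 0]
  [2/3, 0, 2/5],
b = (16/3, 32/15, 32/15).
Solving gives a_0 = 2, a_1 = 16/5, a_2 = 2, so
  g(x) = 2*x^2 + 16*x/5 + 2.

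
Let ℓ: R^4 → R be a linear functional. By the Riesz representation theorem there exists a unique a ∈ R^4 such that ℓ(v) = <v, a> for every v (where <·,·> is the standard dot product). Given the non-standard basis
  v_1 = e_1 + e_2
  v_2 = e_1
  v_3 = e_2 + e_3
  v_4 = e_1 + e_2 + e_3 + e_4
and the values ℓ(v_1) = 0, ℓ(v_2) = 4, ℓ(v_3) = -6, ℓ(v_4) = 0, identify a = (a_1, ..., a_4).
a = (4, -4, -2, 2)

Write a = (a_1, ..., a_4) in the standard basis. For each basis vector v_i, ℓ(v_i) = <v_i, a> is a linear equation in the a_j's. Collect the n equations into a matrix system V a = ℓ, where row i of V is v_i (expressed in the standard basis). Since V is invertible (lower-triangular with 1s on the diagonal, up to permutation), solve by back-substitution:
  V =
[[1, 1, 0, 0],
 [1, 0, 0, 0],
 [0, 1, 1, 0],
 [1, 1, 1, 1]]
  V a = (0, 4, -6, 0)
Solving gives a = (4, -4, -2, 2).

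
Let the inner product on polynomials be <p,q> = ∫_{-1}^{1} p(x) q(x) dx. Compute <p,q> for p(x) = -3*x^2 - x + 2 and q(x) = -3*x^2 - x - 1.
<p,q> = -26/15

Expand the product: p(x)·q(x) = 9*x^4 + 6*x^3 - 2*x^2 - x - 2.
∫_{-1}^{1} of each monomial x^k gives [2/(k+1) if k even, 0 if k odd]. Integrating term-by-term (or equivalently evaluating the antiderivative F(x) = 9*x^5/5 + 3*x^4/2 - 2*x^3/3 - x^2/2 - 2*x at the endpoints):
  F(1) − F(−1) = 2/15 − (28/15) = -26/15.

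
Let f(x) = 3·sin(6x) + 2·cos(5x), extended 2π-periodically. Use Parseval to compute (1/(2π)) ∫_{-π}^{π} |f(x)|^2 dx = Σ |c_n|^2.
Σ |c_n|^2 = 13/2

Expand |f|^2 and use orthogonality of {sin(nx), cos(mx)} on [-π, π]:
  ∫_{-π}^{π} sin(nx)^2 dx = π, ∫ cos(mx)^2 dx = π, and cross terms integrate to 0.
So ∫_{-π}^{π} f(x)^2 dx = 3^2 · π + 2^2 · π = (9 + 4)π.
Divide by 2π: (9 + 4)/2 = 13/2.
By Parseval, this equals Σ |c_n|^2.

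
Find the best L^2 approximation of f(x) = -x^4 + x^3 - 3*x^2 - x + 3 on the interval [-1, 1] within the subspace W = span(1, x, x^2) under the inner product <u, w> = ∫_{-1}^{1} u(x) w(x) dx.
g(x) = -27*x^2/7 - 2*x/5 + 108/35

The best approximation g ∈ W is the orthogonal projection of f onto W. Writing g = a_0 + a_1 x + a_2 x^2, the coefficients solve the normal equations G · a = b where
  G_{ij} = <φ_i, φ_j> and b_i = <f, φ_i>, with φ_0 = 1, φ_1 = x, φ_2 = x^2.
G =
  [2, 0, 2/3]
  [0, 2/3, 0]
  [2/3, 0, 2/5],
b = (18/5, -4/15, 18/35).
Solving gives a_0 = 108/35, a_1 = -2/5, a_2 = -27/7, so
  g(x) = -27*x^2/7 - 2*x/5 + 108/35.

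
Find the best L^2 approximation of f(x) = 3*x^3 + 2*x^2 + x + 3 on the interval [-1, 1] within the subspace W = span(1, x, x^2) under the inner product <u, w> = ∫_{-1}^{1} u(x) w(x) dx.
g(x) = 2*x^2 + 14*x/5 + 3

The best approximation g ∈ W is the orthogonal projection of f onto W. Writing g = a_0 + a_1 x + a_2 x^2, the coefficients solve the normal equations G · a = b where
  G_{ij} = <φ_i, φ_j> and b_i = <f, φ_i>, with φ_0 = 1, φ_1 = x, φ_2 = x^2.
G =
  [2, 0, 2/3]
  [0, 2/3, 0]
  [2/3, 0, 2/5],
b = (22/3, 28/15, 14/5).
Solving gives a_0 = 3, a_1 = 14/5, a_2 = 2, so
  g(x) = 2*x^2 + 14*x/5 + 3.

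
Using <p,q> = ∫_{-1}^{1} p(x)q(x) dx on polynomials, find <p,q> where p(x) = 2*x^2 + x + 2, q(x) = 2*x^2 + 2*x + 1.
<p,q> = 164/15

Expand the product: p(x)·q(x) = 4*x^4 + 6*x^3 + 8*x^2 + 5*x + 2.
∫_{-1}^{1} of each monomial x^k gives [2/(k+1) if k even, 0 if k odd]. Integrating term-by-term (or equivalently evaluating the antiderivative F(x) = 4*x^5/5 + 3*x^4/2 + 8*x^3/3 + 5*x^2/2 + 2*x at the endpoints):
  F(1) − F(−1) = 142/15 − (-22/15) = 164/15.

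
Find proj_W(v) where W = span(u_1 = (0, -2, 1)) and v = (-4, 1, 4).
proj_W(v) = (0, -4/5, 2/5)

Set up U = [u_1 | ... | u_1] ∈ R^(3×1). The projector onto W = col(U) is P = U (U^T U)^(-1) U^T.
Compute U^T U =
  [5],
and U^T v = (2).
Solve U^T U · c = U^T v for the coefficients: c = (2/5). The projection is proj_W(v) = U c.
Check: (v - proj_W(v)) · u_1 = 0  (should be 0).
Result: proj_W(v) = (0, -4/5, 2/5).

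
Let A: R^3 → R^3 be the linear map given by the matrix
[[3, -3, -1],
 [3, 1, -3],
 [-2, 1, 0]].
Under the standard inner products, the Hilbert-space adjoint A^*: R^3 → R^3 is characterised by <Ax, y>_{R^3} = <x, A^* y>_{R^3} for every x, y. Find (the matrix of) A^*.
A^* = A^T =
[[3, 3, -2],
 [-3, 1, 1],
 [-1, -3, 0]]

For real matrices with standard dot products, the defining identity <Ax, y> = <x, A^* y> gives (Ax)^T y = x^T (A^*) y, i.e. x^T A^T y = x^T (A^*) y. Since this holds for all x, y, we must have A^* = A^T. Therefore
A^* =
[[3, 3, -2],
 [-3, 1, 1],
 [-1, -3, 0]].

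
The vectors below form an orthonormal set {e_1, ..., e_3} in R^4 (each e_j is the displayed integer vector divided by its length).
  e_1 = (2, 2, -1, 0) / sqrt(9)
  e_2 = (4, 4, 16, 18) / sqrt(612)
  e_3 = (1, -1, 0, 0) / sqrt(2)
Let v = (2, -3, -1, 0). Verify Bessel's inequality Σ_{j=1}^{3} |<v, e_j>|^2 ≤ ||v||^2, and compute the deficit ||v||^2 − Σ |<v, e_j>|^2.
Σ |<v, e_j>|^2 = 451/34; ||v||^2 = 14; deficit = 25/34

Write each e_j = u_j / sqrt(<u_j, u_j>) where u_j is the displayed integer vector. Then <v, e_j> = <v, u_j> / sqrt(<u_j, u_j>), so |<v, e_j>|^2 = <v, u_j>^2 / <u_j, u_j>.
Coefficients: <v, e_1> = -1/sqrt(9), <v, e_2> = -20/sqrt(612), <v, e_3> = 5/sqrt(2).
Square and sum: Σ |<v, e_j>|^2 = 451/34.
Compute ||v||^2 = v·v = 14.
Deficit = 14 − 451/34 = 25/34 ≥ 0, confirming Bessel's inequality. (The deficit equals ||v − Σ <v,e_j> e_j||^2, the squared distance from v to span{e_j}.)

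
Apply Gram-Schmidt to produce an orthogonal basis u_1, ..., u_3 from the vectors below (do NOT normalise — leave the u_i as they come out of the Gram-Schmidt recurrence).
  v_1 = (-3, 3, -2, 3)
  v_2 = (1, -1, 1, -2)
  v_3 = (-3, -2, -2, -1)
Orthogonal basis:
  u_1 = (-3, 3, -2, 3)
  u_2 = (-11/31, 11/31, 3/31, -20/31)
  u_3 = (-46/21, -59/21, -13/7, -13/21)

Apply the Gram-Schmidt recurrence
  u_1 = v_1
  u_i = v_i − Σ_{j<i} ((v_i · u_j) / (u_j · u_j)) · u_j.

Step by step this gives:
  u_1 = (-3, 3, -2, 3)
  u_2 = (-11/31, 11/31, 3/31, -20/31)
  u_3 = (-46/21, -59/21, -13/7, -13/21)

Orthogonality check:
  u_2 · u_1 = 0 (should be 0)
  u_3 · u_1 = 0 (should be 0)
  u_3 · u_2 = 0 (should be 0)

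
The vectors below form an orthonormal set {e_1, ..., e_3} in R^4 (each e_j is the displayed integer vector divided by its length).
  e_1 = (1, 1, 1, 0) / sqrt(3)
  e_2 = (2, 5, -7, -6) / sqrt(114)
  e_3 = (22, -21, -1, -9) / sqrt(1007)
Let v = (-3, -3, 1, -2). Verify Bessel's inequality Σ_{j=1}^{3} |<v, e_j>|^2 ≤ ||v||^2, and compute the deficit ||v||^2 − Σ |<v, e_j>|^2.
Σ |<v, e_j>|^2 = 571/53; ||v||^2 = 23; deficit = 648/53

Write each e_j = u_j / sqrt(<u_j, u_j>) where u_j is the displayed integer vector. Then <v, e_j> = <v, u_j> / sqrt(<u_j, u_j>), so |<v, e_j>|^2 = <v, u_j>^2 / <u_j, u_j>.
Coefficients: <v, e_1> = -5/sqrt(3), <v, e_2> = -16/sqrt(114), <v, e_3> = 14/sqrt(1007).
Square and sum: Σ |<v, e_j>|^2 = 571/53.
Compute ||v||^2 = v·v = 23.
Deficit = 23 − 571/53 = 648/53 ≥ 0, confirming Bessel's inequality. (The deficit equals ||v − Σ <v,e_j> e_j||^2, the squared distance from v to span{e_j}.)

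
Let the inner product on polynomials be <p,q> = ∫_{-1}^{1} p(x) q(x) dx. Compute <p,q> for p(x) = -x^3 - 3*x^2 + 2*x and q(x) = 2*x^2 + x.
<p,q> = -22/15

Expand the product: p(x)·q(x) = -2*x^5 - 7*x^4 + x^3 + 2*x^2.
∫_{-1}^{1} of each monomial x^k gives [2/(k+1) if k even, 0 if k odd]. Integrating term-by-term (or equivalently evaluating the antiderivative F(x) = -x^6/3 - 7*x^5/5 + x^4/4 + 2*x^3/3 at the endpoints):
  F(1) − F(−1) = -49/60 − (13/20) = -22/15.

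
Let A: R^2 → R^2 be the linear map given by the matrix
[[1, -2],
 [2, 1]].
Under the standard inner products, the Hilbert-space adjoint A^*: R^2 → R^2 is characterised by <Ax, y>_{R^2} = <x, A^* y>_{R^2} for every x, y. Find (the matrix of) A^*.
A^* = A^T =
[[1, 2],
 [-2, 1]]

For real matrices with standard dot products, the defining identity <Ax, y> = <x, A^* y> gives (Ax)^T y = x^T (A^*) y, i.e. x^T A^T y = x^T (A^*) y. Since this holds for all x, y, we must have A^* = A^T. Therefore
A^* =
[[1, 2],
 [-2, 1]].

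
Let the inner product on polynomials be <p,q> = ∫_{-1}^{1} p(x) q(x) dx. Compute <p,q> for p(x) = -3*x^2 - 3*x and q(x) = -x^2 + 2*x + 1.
<p,q> = -24/5

Expand the product: p(x)·q(x) = 3*x^4 - 3*x^3 - 9*x^2 - 3*x.
∫_{-1}^{1} of each monomial x^k gives [2/(k+1) if k even, 0 if k odd]. Integrating term-by-term (or equivalently evaluating the antiderivative F(x) = 3*x^5/5 - 3*x^4/4 - 3*x^3 - 3*x^2/2 at the endpoints):
  F(1) − F(−1) = -93/20 − (3/20) = -24/5.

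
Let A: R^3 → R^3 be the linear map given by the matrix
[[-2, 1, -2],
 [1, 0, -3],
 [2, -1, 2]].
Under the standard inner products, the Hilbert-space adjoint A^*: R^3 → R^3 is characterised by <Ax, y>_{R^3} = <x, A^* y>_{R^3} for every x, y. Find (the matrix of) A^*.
A^* = A^T =
[[-2, 1, 2],
 [1, 0, -1],
 [-2, -3, 2]]

For real matrices with standard dot products, the defining identity <Ax, y> = <x, A^* y> gives (Ax)^T y = x^T (A^*) y, i.e. x^T A^T y = x^T (A^*) y. Since this holds for all x, y, we must have A^* = A^T. Therefore
A^* =
[[-2, 1, 2],
 [1, 0, -1],
 [-2, -3, 2]].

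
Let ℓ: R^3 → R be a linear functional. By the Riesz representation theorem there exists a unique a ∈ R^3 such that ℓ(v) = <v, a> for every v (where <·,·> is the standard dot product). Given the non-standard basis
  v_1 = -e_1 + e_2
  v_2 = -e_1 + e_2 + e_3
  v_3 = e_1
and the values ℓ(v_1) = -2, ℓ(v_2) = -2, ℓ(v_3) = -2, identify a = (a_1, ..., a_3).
a = (-2, -4, 0)

Write a = (a_1, ..., a_3) in the standard basis. For each basis vector v_i, ℓ(v_i) = <v_i, a> is a linear equation in the a_j's. Collect the n equations into a matrix system V a = ℓ, where row i of V is v_i (expressed in the standard basis). Since V is invertible (lower-triangular with 1s on the diagonal, up to permutation), solve by back-substitution:
  V =
[[-1, 1, 0],
 [-1, 1, 1],
 [1, 0, 0]]
  V a = (-2, -2, -2)
Solving gives a = (-2, -4, 0).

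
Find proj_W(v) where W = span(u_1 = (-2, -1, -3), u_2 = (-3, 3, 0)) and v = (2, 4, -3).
proj_W(v) = (-1, 1, 0)

Set up U = [u_1 | ... | u_2] ∈ R^(3×2). The projector onto W = col(U) is P = U (U^T U)^(-1) U^T.
Compute U^T U =
  [14, 3]
  [3, 18],
and U^T v = (1, 6).
Solve U^T U · c = U^T v for the coefficients: c = (0, 1/3). The projection is proj_W(v) = U c.
Check: (v - proj_W(v)) · u_1 = 0  (should be 0).
Check: (v - proj_W(v)) · u_2 = 0  (should be 0).
Result: proj_W(v) = (-1, 1, 0).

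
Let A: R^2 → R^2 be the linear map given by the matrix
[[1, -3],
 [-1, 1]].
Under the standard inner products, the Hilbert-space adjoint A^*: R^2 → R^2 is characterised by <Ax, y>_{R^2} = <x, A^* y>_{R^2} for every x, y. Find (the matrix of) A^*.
A^* = A^T =
[[1, -1],
 [-3, 1]]

For real matrices with standard dot products, the defining identity <Ax, y> = <x, A^* y> gives (Ax)^T y = x^T (A^*) y, i.e. x^T A^T y = x^T (A^*) y. Since this holds for all x, y, we must have A^* = A^T. Therefore
A^* =
[[1, -1],
 [-3, 1]].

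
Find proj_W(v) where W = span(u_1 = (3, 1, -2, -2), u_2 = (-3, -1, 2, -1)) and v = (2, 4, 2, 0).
proj_W(v) = (9/7, 3/7, -6/7, 0)

Set up U = [u_1 | ... | u_2] ∈ R^(4×2). The projector onto W = col(U) is P = U (U^T U)^(-1) U^T.
Compute U^T U =
  [18, -12]
  [-12, 15],
and U^T v = (6, -6).
Solve U^T U · c = U^T v for the coefficients: c = (1/7, -2/7). The projection is proj_W(v) = U c.
Check: (v - proj_W(v)) · u_1 = 0  (should be 0).
Check: (v - proj_W(v)) · u_2 = 0  (should be 0).
Result: proj_W(v) = (9/7, 3/7, -6/7, 0).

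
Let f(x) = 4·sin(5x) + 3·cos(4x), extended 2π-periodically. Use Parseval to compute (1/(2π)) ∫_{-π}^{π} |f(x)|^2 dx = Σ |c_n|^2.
Σ |c_n|^2 = 25/2

Expand |f|^2 and use orthogonality of {sin(nx), cos(mx)} on [-π, π]:
  ∫_{-π}^{π} sin(nx)^2 dx = π, ∫ cos(mx)^2 dx = π, and cross terms integrate to 0.
So ∫_{-π}^{π} f(x)^2 dx = 4^2 · π + 3^2 · π = (16 + 9)π.
Divide by 2π: (16 + 9)/2 = 25/2.
By Parseval, this equals Σ |c_n|^2.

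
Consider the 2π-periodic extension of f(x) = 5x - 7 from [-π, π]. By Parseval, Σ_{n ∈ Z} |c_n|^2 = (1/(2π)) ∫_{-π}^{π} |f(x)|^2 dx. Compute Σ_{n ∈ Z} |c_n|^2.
Σ |c_n|^2 = 25π^2/3 + 49

Expand and integrate term by term over [-π, π]:
  ∫ (5x)^2 dx = 25·(2π^3/3); ∫ 2·5·(-7)·x dx = 0 (odd integrand); ∫ (-7)^2 dx = 49·2π.
So (1/(2π)) ∫_{-π}^{π} (5x - 7)^2 dx = 25π^2/3 + 49 = 25π^2/3 + 49.
Parseval ⇒ Σ |c_n|^2 = 25π^2/3 + 49.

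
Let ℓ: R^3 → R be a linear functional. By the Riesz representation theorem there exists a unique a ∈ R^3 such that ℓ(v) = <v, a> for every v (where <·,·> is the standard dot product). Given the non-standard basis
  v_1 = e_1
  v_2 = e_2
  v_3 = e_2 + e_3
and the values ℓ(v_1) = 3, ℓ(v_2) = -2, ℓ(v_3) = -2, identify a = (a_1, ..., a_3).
a = (3, -2, 0)

Write a = (a_1, ..., a_3) in the standard basis. For each basis vector v_i, ℓ(v_i) = <v_i, a> is a linear equation in the a_j's. Collect the n equations into a matrix system V a = ℓ, where row i of V is v_i (expressed in the standard basis). Since V is invertible (lower-triangular with 1s on the diagonal, up to permutation), solve by back-substitution:
  V =
[[1, 0, 0],
 [0, 1, 0],
 [0, 1, 1]]
  V a = (3, -2, -2)
Solving gives a = (3, -2, 0).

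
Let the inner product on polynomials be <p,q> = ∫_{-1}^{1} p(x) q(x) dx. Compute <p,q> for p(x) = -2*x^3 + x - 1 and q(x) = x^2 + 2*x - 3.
<p,q> = 76/15

Expand the product: p(x)·q(x) = -2*x^5 - 4*x^4 + 7*x^3 + x^2 - 5*x + 3.
∫_{-1}^{1} of each monomial x^k gives [2/(k+1) if k even, 0 if k odd]. Integrating term-by-term (or equivalently evaluating the antiderivative F(x) = -x^6/3 - 4*x^5/5 + 7*x^4/4 + x^3/3 - 5*x^2/2 + 3*x at the endpoints):
  F(1) − F(−1) = 29/20 − (-217/60) = 76/15.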